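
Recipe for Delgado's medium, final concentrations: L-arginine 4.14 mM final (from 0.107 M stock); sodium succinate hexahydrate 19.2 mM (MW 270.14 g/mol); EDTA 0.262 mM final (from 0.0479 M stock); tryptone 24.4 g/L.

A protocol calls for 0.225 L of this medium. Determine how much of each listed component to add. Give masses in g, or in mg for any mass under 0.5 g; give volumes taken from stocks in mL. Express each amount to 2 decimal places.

Working volume: 0.225 L.
L-arginine: dilute stock: 4.14 mM × 225 mL ÷ 107 mM = 8.71 mL
sodium succinate hexahydrate: 19.2 mmol/L × 270.14 g/mol × 0.225 L ÷ 1000 = 1.17 g
EDTA: C1V1 = C2V2 → 0.262 mM × 225 mL ÷ 47.9 mM = 1.23 mL
tryptone: 24.4 g/L × 0.225 L = 5.49 g

L-arginine 8.71 mL; sodium succinate hexahydrate 1.17 g; EDTA 1.23 mL; tryptone 5.49 g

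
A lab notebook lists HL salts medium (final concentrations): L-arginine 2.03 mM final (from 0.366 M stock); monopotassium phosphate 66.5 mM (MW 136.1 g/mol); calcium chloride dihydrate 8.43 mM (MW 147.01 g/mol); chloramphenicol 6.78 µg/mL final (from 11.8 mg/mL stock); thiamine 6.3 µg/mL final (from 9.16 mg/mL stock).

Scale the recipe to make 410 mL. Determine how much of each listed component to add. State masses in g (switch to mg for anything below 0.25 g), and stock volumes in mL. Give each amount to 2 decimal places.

L-arginine 2.27 mL; monopotassium phosphate 3.71 g; calcium chloride dihydrate 0.51 g; chloramphenicol 0.24 mL; thiamine 0.28 mL

Working volume: 410 mL = 0.41 L.
L-arginine: C1V1 = C2V2 → 2.03 mM × 410 mL ÷ 366 mM = 2.27 mL
monopotassium phosphate: 66.5 mmol/L × 136.1 g/mol × 0.41 L ÷ 1000 = 3.71 g
calcium chloride dihydrate: 8.43 mmol/L × 147.01 g/mol × 0.41 L ÷ 1000 = 0.51 g
chloramphenicol: C1V1 = C2V2 → 6.78 µg/mL × 410 mL ÷ 11800 µg/mL = 0.24 mL
thiamine: C1V1 = C2V2 → 6.3 µg/mL × 410 mL ÷ 9160 µg/mL = 0.28 mL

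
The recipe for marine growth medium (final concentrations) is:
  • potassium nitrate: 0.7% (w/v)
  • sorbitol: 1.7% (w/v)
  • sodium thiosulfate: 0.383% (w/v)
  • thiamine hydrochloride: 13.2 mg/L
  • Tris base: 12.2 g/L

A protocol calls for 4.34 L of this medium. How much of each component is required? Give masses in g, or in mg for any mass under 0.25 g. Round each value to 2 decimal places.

potassium nitrate 30.38 g; sorbitol 73.78 g; sodium thiosulfate 16.62 g; thiamine hydrochloride 57.29 mg; Tris base 52.95 g

Working volume: 4.34 L.
potassium nitrate: 0.7% w/v = 7 g/L → 7 × 4.34 L = 30.38 g
sorbitol: 1.7% w/v = 17 g/L → 17 × 4.34 L = 73.78 g
sodium thiosulfate: 0.383 g per 100 mL × 4340 mL ÷ 100 = 16.62 g
thiamine hydrochloride: 13.2 mg/L × 4.34 L = 57.29 mg
Tris base: 12.2 g/L × 4.34 L = 52.95 g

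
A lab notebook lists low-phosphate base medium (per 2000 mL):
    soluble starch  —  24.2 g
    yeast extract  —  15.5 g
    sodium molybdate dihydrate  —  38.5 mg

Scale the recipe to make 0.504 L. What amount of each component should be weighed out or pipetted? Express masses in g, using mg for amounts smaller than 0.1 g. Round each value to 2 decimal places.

Scale factor = 504 mL / 2000 mL = 0.252.
soluble starch: 24.2 g × (504 mL / 2000 mL) = 6.10 g
yeast extract: 15.5 g × (504 mL / 2000 mL) = 3.91 g
sodium molybdate dihydrate: 38.5 mg × (504 mL / 2000 mL) = 9.70 mg

soluble starch 6.10 g; yeast extract 3.91 g; sodium molybdate dihydrate 9.70 mg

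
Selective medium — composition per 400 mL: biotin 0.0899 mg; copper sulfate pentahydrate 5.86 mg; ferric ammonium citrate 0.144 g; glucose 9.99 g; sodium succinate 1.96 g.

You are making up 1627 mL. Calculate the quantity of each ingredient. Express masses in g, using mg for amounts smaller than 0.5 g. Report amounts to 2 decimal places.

Scale factor = 1627 mL / 400 mL = 4.0675.
biotin: 0.0899 mg × (1627 mL / 400 mL) = 0.37 mg
copper sulfate pentahydrate: 5.86 mg × (1627 mL / 400 mL) = 23.84 mg
ferric ammonium citrate: 0.144 g × (1627 mL / 400 mL) = 0.59 g
glucose: 9.99 g × (1627 mL / 400 mL) = 40.63 g
sodium succinate: 1.96 g × (1627 mL / 400 mL) = 7.97 g

biotin 0.37 mg; copper sulfate pentahydrate 23.84 mg; ferric ammonium citrate 0.59 g; glucose 40.63 g; sodium succinate 7.97 g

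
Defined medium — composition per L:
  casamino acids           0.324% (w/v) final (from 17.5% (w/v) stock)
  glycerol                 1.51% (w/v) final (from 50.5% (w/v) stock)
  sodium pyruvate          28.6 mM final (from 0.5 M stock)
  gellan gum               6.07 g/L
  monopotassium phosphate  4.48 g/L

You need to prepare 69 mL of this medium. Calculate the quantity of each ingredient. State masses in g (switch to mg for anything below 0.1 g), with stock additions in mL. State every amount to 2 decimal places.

casamino acids 1.28 mL; glycerol 2.06 mL; sodium pyruvate 3.95 mL; gellan gum 0.42 g; monopotassium phosphate 0.31 g

Target volume = 69 mL = 0.069 L.
casamino acids: V = C2·V2/C1 = 0.324% ÷ 17.5% × 69 mL = 1.28 mL
glycerol: V = C2·V2/C1 = 1.51% ÷ 50.5% × 69 mL = 2.06 mL
sodium pyruvate: dilute stock: 28.6 mM × 69 mL ÷ 500 mM = 3.95 mL
gellan gum: 6.07 g/L × 0.069 L = 0.42 g
monopotassium phosphate: 4.48 g/L × 0.069 L = 0.31 g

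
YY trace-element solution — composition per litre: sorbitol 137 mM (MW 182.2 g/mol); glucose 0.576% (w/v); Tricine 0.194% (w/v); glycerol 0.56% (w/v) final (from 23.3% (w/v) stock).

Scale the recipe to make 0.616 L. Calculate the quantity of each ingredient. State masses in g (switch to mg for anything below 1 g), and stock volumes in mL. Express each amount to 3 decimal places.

Working volume: 0.616 L.
sorbitol: 137 mmol/L × 182.2 g/mol × 0.616 L ÷ 1000 = 15.376 g
glucose: 0.576 g per 100 mL × 616 mL ÷ 100 = 3.548 g
Tricine: 0.194 g per 100 mL × 616 mL ÷ 100 = 1.195 g
glycerol: dilute stock: 0.56% ÷ 23.3% × 616 mL = 14.805 mL

sorbitol 15.376 g; glucose 3.548 g; Tricine 1.195 g; glycerol 14.805 mL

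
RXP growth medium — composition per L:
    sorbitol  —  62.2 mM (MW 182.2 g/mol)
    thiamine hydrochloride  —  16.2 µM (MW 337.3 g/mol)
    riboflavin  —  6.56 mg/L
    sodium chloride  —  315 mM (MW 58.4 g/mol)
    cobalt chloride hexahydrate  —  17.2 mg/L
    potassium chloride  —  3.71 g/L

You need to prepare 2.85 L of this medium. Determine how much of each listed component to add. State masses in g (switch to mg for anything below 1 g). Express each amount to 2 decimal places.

Scale factor relative to 1 L: 2.85.
sorbitol: 62.2 mmol/L × 182.2 g/mol × 2.85 L ÷ 1000 = 32.30 g
thiamine hydrochloride: 16.2 µmol/L × 337.3 g/mol × 2.85 L ÷ 1000 = 15.57 mg
riboflavin: 6.56 mg/L × 2.85 L = 18.70 mg
sodium chloride: 315 mmol/L × 58.4 g/mol × 2.85 L ÷ 1000 = 52.43 g
cobalt chloride hexahydrate: 17.2 mg/L × 2.85 L = 49.02 mg
potassium chloride: 3.71 g/L × 2.85 L = 10.57 g

sorbitol 32.30 g; thiamine hydrochloride 15.57 mg; riboflavin 18.70 mg; sodium chloride 52.43 g; cobalt chloride hexahydrate 49.02 mg; potassium chloride 10.57 g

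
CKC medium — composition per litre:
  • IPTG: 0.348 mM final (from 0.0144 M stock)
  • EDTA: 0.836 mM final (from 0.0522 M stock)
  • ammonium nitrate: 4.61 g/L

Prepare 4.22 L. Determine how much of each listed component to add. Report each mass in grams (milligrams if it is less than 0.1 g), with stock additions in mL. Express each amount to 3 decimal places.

IPTG 101.983 mL; EDTA 67.585 mL; ammonium nitrate 19.454 g

Scale factor relative to 1 L: 4.22.
IPTG: C1V1 = C2V2 → 0.348 mM × 4220 mL ÷ 14.4 mM = 101.983 mL
EDTA: V = C2·V2/C1 = 0.836 mM × 4220 mL ÷ 52.2 mM = 67.585 mL
ammonium nitrate: 4.61 g/L × 4.22 L = 19.454 g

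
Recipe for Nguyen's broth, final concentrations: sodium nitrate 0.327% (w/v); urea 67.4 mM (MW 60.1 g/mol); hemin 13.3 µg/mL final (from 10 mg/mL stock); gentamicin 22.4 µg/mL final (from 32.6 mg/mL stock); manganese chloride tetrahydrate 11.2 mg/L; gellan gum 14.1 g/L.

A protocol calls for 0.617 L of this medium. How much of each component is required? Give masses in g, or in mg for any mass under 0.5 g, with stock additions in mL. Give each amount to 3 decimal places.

sodium nitrate 2.018 g; urea 2.499 g; hemin 0.821 mL; gentamicin 0.424 mL; manganese chloride tetrahydrate 6.910 mg; gellan gum 8.700 g

Scale factor relative to 1 L: 0.617.
sodium nitrate: 0.327 g per 100 mL × 617 mL ÷ 100 = 2.018 g
urea: 67.4 mmol/L × 60.1 g/mol × 0.617 L ÷ 1000 = 2.499 g
hemin: C1V1 = C2V2 → 13.3 µg/mL × 617 mL ÷ 10000 µg/mL = 0.821 mL
gentamicin: V = C2·V2/C1 = 22.4 µg/mL × 617 mL ÷ 32600 µg/mL = 0.424 mL
manganese chloride tetrahydrate: 11.2 mg/L × 0.617 L = 6.910 mg
gellan gum: 14.1 g/L × 0.617 L = 8.700 g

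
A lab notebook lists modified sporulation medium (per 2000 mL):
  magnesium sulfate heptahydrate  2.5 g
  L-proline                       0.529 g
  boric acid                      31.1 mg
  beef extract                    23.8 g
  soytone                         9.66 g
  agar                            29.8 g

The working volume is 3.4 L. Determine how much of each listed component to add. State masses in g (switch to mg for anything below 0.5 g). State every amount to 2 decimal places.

magnesium sulfate heptahydrate 4.25 g; L-proline 0.90 g; boric acid 52.87 mg; beef extract 40.46 g; soytone 16.42 g; agar 50.66 g

Scale factor = 3400 mL / 2000 mL = 1.7.
magnesium sulfate heptahydrate: 2.5 g × (3400 mL / 2000 mL) = 4.25 g
L-proline: 0.529 g × (3400 mL / 2000 mL) = 0.90 g
boric acid: 31.1 mg × (3400 mL / 2000 mL) = 52.87 mg
beef extract: 23.8 g × (3400 mL / 2000 mL) = 40.46 g
soytone: 9.66 g × (3400 mL / 2000 mL) = 16.42 g
agar: 29.8 g × (3400 mL / 2000 mL) = 50.66 g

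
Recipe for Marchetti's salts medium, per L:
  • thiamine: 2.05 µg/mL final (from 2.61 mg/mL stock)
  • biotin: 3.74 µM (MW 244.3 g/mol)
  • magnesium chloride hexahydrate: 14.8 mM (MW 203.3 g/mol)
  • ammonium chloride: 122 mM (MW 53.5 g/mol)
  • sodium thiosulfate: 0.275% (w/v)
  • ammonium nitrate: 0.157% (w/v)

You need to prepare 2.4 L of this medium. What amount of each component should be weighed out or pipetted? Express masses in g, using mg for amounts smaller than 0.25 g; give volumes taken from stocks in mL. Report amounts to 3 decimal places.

Scale factor relative to 1 L: 2.4.
thiamine: V = C2·V2/C1 = 2.05 µg/mL × 2400 mL ÷ 2610 µg/mL = 1.885 mL
biotin: 3.74 µmol/L × 244.3 g/mol × 2.4 L ÷ 1000 = 2.193 mg
magnesium chloride hexahydrate: 14.8 mmol/L × 203.3 g/mol × 2.4 L ÷ 1000 = 7.221 g
ammonium chloride: 122 mmol/L × 53.5 g/mol × 2.4 L ÷ 1000 = 15.665 g
sodium thiosulfate: 0.275% w/v = 2.75 g/L → 2.75 × 2.4 L = 6.600 g
ammonium nitrate: 0.157% w/v = 1.57 g/L → 1.57 × 2.4 L = 3.768 g

thiamine 1.885 mL; biotin 2.193 mg; magnesium chloride hexahydrate 7.221 g; ammonium chloride 15.665 g; sodium thiosulfate 6.600 g; ammonium nitrate 3.768 g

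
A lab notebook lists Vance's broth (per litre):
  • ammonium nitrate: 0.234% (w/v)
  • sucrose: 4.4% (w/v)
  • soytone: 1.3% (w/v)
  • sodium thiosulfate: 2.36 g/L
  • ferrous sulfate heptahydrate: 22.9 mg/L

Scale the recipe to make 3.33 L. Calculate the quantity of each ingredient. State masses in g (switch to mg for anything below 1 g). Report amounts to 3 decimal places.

ammonium nitrate 7.792 g; sucrose 146.520 g; soytone 43.290 g; sodium thiosulfate 7.859 g; ferrous sulfate heptahydrate 76.257 mg

Working volume: 3.33 L.
ammonium nitrate: 0.234 g per 100 mL × 3330 mL ÷ 100 = 7.792 g
sucrose: 4.4% w/v = 44 g/L → 44 × 3.33 L = 146.520 g
soytone: 1.3% w/v = 13 g/L → 13 × 3.33 L = 43.290 g
sodium thiosulfate: 2.36 g/L × 3.33 L = 7.859 g
ferrous sulfate heptahydrate: 22.9 mg/L × 3.33 L = 76.257 mg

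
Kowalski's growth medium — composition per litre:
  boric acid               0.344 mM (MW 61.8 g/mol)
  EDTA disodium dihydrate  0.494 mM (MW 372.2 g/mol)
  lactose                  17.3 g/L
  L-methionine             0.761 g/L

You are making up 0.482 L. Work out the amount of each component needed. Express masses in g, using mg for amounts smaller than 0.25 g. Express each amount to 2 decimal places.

boric acid 10.25 mg; EDTA disodium dihydrate 88.62 mg; lactose 8.34 g; L-methionine 0.37 g

Scale factor relative to 1 L: 0.482.
boric acid: 0.344 mmol/L × 61.8 mg/mmol × 0.482 L = 10.25 mg
EDTA disodium dihydrate: 0.494 mmol/L × 372.2 mg/mmol × 0.482 L = 88.62 mg
lactose: 17.3 g/L × 0.482 L = 8.34 g
L-methionine: 0.761 g/L × 0.482 L = 0.37 g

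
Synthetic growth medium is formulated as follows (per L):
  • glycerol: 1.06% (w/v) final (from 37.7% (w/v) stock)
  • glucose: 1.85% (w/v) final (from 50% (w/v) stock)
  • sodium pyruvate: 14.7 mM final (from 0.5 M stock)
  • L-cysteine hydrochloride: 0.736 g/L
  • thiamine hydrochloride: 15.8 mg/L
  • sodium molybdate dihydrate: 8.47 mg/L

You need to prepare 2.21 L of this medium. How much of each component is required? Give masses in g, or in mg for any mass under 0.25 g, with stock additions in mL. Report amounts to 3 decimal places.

Working volume: 2.21 L.
glycerol: V = C2·V2/C1 = 1.06% ÷ 37.7% × 2210 mL = 62.138 mL
glucose: V = C2·V2/C1 = 1.85% ÷ 50% × 2210 mL = 81.770 mL
sodium pyruvate: V = C2·V2/C1 = 14.7 mM × 2210 mL ÷ 500 mM = 64.974 mL
L-cysteine hydrochloride: 0.736 g/L × 2.21 L = 1.627 g
thiamine hydrochloride: 15.8 mg/L × 2.21 L = 34.918 mg
sodium molybdate dihydrate: 8.47 mg/L × 2.21 L = 18.719 mg

glycerol 62.138 mL; glucose 81.770 mL; sodium pyruvate 64.974 mL; L-cysteine hydrochloride 1.627 g; thiamine hydrochloride 34.918 mg; sodium molybdate dihydrate 18.719 mg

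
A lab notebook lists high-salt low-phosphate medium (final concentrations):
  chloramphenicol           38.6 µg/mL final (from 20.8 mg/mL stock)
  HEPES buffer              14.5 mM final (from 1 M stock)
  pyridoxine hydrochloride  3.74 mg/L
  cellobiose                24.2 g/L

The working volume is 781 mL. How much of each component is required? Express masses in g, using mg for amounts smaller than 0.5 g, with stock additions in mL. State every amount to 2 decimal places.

Scale factor relative to 1 L: 0.781.
chloramphenicol: C1V1 = C2V2 → 38.6 µg/mL × 781 mL ÷ 20800 µg/mL = 1.45 mL
HEPES buffer: V = C2·V2/C1 = 14.5 mM × 781 mL ÷ 1000 mM = 11.32 mL
pyridoxine hydrochloride: 3.74 mg/L × 0.781 L = 2.92 mg
cellobiose: 24.2 g/L × 0.781 L = 18.90 g

chloramphenicol 1.45 mL; HEPES buffer 11.32 mL; pyridoxine hydrochloride 2.92 mg; cellobiose 18.90 g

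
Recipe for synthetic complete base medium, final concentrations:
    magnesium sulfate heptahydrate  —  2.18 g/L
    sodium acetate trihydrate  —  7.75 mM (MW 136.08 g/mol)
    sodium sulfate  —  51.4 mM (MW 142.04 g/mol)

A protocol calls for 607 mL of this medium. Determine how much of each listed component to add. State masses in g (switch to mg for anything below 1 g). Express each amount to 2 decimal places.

magnesium sulfate heptahydrate 1.32 g; sodium acetate trihydrate 640.15 mg; sodium sulfate 4.43 g

Working volume: 607 mL = 0.607 L.
magnesium sulfate heptahydrate: 2.18 g/L × 0.607 L = 1.32 g
sodium acetate trihydrate: 7.75 mmol/L × 136.08 mg/mmol × 0.607 L = 640.15 mg
sodium sulfate: 51.4 mmol/L × 142.04 g/mol × 0.607 L ÷ 1000 = 4.43 g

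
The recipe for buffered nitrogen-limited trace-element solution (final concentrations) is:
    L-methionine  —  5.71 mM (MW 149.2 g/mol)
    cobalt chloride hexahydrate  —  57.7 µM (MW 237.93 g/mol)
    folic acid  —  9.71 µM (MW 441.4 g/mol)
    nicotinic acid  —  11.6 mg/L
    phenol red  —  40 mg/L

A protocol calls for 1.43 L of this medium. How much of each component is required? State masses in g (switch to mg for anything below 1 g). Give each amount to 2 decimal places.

L-methionine 1.22 g; cobalt chloride hexahydrate 19.63 mg; folic acid 6.13 mg; nicotinic acid 16.59 mg; phenol red 57.20 mg

Scale factor relative to 1 L: 1.43.
L-methionine: 5.71 mmol/L × 149.2 g/mol × 1.43 L ÷ 1000 = 1.22 g
cobalt chloride hexahydrate: 57.7 µmol/L × 237.93 g/mol × 1.43 L ÷ 1000 = 19.63 mg
folic acid: 9.71 µmol/L × 441.4 g/mol × 1.43 L ÷ 1000 = 6.13 mg
nicotinic acid: 11.6 mg/L × 1.43 L = 16.59 mg
phenol red: 40 mg/L × 1.43 L = 57.20 mg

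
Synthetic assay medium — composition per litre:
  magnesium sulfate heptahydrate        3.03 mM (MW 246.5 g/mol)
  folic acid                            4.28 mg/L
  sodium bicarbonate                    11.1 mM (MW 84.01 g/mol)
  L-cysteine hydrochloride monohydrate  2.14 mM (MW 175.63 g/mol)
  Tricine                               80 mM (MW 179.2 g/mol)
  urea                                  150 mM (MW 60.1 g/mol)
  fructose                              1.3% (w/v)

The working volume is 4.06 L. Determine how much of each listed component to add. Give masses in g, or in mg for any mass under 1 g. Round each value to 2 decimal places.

Scale factor relative to 1 L: 4.06.
magnesium sulfate heptahydrate: 3.03 mmol/L × 246.5 g/mol × 4.06 L ÷ 1000 = 3.03 g
folic acid: 4.28 mg/L × 4.06 L = 17.38 mg
sodium bicarbonate: 11.1 mmol/L × 84.01 g/mol × 4.06 L ÷ 1000 = 3.79 g
L-cysteine hydrochloride monohydrate: 2.14 mmol/L × 175.63 g/mol × 4.06 L ÷ 1000 = 1.53 g
Tricine: 80 mmol/L × 179.2 g/mol × 4.06 L ÷ 1000 = 58.20 g
urea: 150 mmol/L × 60.1 g/mol × 4.06 L ÷ 1000 = 36.60 g
fructose: 1.3% w/v = 13 g/L → 13 × 4.06 L = 52.78 g

magnesium sulfate heptahydrate 3.03 g; folic acid 17.38 mg; sodium bicarbonate 3.79 g; L-cysteine hydrochloride monohydrate 1.53 g; Tricine 58.20 g; urea 36.60 g; fructose 52.78 g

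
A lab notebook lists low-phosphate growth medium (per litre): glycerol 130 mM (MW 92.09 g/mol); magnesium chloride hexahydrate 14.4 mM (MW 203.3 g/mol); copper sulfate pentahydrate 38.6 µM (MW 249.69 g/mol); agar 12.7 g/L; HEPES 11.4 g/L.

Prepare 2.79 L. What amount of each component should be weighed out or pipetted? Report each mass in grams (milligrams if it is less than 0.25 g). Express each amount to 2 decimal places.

Working volume: 2.79 L.
glycerol: 130 mmol/L × 92.09 g/mol × 2.79 L ÷ 1000 = 33.40 g
magnesium chloride hexahydrate: 14.4 mmol/L × 203.3 g/mol × 2.79 L ÷ 1000 = 8.17 g
copper sulfate pentahydrate: 38.6 µmol/L × 249.69 g/mol × 2.79 L ÷ 1000 = 26.89 mg
agar: 12.7 g/L × 2.79 L = 35.43 g
HEPES: 11.4 g/L × 2.79 L = 31.81 g

glycerol 33.40 g; magnesium chloride hexahydrate 8.17 g; copper sulfate pentahydrate 26.89 mg; agar 35.43 g; HEPES 31.81 g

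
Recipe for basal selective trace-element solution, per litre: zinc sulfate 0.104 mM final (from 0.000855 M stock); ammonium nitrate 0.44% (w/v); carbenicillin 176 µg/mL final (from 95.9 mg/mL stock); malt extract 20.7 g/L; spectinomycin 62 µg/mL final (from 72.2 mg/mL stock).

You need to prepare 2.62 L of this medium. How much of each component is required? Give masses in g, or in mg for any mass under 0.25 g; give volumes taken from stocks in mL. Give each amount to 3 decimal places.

Scale factor relative to 1 L: 2.62.
zinc sulfate: dilute stock: 0.104 mM × 2620 mL ÷ 0.855 mM = 318.690 mL
ammonium nitrate: 0.44 g per 100 mL × 2620 mL ÷ 100 = 11.528 g
carbenicillin: C1V1 = C2V2 → 176 µg/mL × 2620 mL ÷ 95900 µg/mL = 4.808 mL
malt extract: 20.7 g/L × 2.62 L = 54.234 g
spectinomycin: dilute stock: 62 µg/mL × 2620 mL ÷ 72200 µg/mL = 2.250 mL

zinc sulfate 318.690 mL; ammonium nitrate 11.528 g; carbenicillin 4.808 mL; malt extract 54.234 g; spectinomycin 2.250 mL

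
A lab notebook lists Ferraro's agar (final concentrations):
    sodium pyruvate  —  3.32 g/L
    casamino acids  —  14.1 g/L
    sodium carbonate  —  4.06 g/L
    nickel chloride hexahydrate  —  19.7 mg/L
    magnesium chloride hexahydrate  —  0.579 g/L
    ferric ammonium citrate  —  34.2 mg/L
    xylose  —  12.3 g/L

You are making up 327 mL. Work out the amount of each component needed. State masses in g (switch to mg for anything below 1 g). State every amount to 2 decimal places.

Working volume: 327 mL = 0.327 L.
sodium pyruvate: 3.32 g/L × 0.327 L = 1.09 g
casamino acids: 14.1 g/L × 0.327 L = 4.61 g
sodium carbonate: 4.06 g/L × 0.327 L = 1.33 g
nickel chloride hexahydrate: 19.7 mg/L × 0.327 L = 6.44 mg
magnesium chloride hexahydrate: 0.579 g/L × 0.327 L = 0.189333 g = 189.33 mg
ferric ammonium citrate: 34.2 mg/L × 0.327 L = 11.18 mg
xylose: 12.3 g/L × 0.327 L = 4.02 g

sodium pyruvate 1.09 g; casamino acids 4.61 g; sodium carbonate 1.33 g; nickel chloride hexahydrate 6.44 mg; magnesium chloride hexahydrate 189.33 mg; ferric ammonium citrate 11.18 mg; xylose 4.02 g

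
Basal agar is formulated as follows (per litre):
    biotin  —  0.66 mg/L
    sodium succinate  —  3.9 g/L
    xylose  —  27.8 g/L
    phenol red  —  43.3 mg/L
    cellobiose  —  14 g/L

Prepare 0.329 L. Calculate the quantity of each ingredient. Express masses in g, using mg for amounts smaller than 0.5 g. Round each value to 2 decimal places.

biotin 0.22 mg; sodium succinate 1.28 g; xylose 9.15 g; phenol red 14.25 mg; cellobiose 4.61 g

Scale factor relative to 1 L: 0.329.
biotin: 0.66 mg/L × 0.329 L = 0.22 mg
sodium succinate: 3.9 g/L × 0.329 L = 1.28 g
xylose: 27.8 g/L × 0.329 L = 9.15 g
phenol red: 43.3 mg/L × 0.329 L = 14.25 mg
cellobiose: 14 g/L × 0.329 L = 4.61 g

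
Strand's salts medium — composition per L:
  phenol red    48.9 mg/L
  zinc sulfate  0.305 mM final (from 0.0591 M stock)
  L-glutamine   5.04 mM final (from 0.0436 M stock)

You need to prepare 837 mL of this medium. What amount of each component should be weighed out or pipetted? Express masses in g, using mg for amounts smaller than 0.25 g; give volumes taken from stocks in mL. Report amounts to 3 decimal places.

Working volume: 837 mL = 0.837 L.
phenol red: 48.9 mg/L × 0.837 L = 40.929 mg
zinc sulfate: dilute stock: 0.305 mM × 837 mL ÷ 59.1 mM = 4.320 mL
L-glutamine: dilute stock: 5.04 mM × 837 mL ÷ 43.6 mM = 96.754 mL

phenol red 40.929 mg; zinc sulfate 4.320 mL; L-glutamine 96.754 mL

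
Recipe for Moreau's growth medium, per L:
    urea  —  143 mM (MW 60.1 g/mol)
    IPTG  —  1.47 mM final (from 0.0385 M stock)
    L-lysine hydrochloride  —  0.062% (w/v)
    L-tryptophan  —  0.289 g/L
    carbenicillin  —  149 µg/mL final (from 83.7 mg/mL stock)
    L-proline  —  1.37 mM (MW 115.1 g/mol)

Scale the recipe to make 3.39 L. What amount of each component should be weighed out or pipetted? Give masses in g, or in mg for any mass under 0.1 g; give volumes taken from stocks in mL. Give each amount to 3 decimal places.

urea 29.135 g; IPTG 129.436 mL; L-lysine hydrochloride 2.102 g; L-tryptophan 0.980 g; carbenicillin 6.035 mL; L-proline 0.535 g

Scale factor relative to 1 L: 3.39.
urea: 143 mmol/L × 60.1 g/mol × 3.39 L ÷ 1000 = 29.135 g
IPTG: dilute stock: 1.47 mM × 3390 mL ÷ 38.5 mM = 129.436 mL
L-lysine hydrochloride: 0.062 g per 100 mL × 3390 mL ÷ 100 = 2.102 g
L-tryptophan: 0.289 g/L × 3.39 L = 0.980 g
carbenicillin: V = C2·V2/C1 = 149 µg/mL × 3390 mL ÷ 83700 µg/mL = 6.035 mL
L-proline: 1.37 mmol/L × 115.1 g/mol × 3.39 L ÷ 1000 = 0.535 g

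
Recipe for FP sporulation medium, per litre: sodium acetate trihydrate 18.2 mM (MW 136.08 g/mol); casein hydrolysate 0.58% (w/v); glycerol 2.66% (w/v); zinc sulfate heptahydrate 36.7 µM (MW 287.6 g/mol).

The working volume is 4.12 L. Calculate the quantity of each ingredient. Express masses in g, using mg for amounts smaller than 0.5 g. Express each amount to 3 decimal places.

Scale factor relative to 1 L: 4.12.
sodium acetate trihydrate: 18.2 mmol/L × 136.08 g/mol × 4.12 L ÷ 1000 = 10.204 g
casein hydrolysate: 0.58% w/v = 5.8 g/L → 5.8 × 4.12 L = 23.896 g
glycerol: 2.66% w/v = 26.6 g/L → 26.6 × 4.12 L = 109.592 g
zinc sulfate heptahydrate: 36.7 µmol/L × 287.6 g/mol × 4.12 L ÷ 1000 = 43.486 mg

sodium acetate trihydrate 10.204 g; casein hydrolysate 23.896 g; glycerol 109.592 g; zinc sulfate heptahydrate 43.486 mg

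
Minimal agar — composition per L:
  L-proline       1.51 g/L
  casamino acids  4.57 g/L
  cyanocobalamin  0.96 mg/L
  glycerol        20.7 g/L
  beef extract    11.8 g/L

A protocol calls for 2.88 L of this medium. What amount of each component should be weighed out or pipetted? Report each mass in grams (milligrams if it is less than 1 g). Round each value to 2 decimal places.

Working volume: 2.88 L.
L-proline: 1.51 g/L × 2.88 L = 4.35 g
casamino acids: 4.57 g/L × 2.88 L = 13.16 g
cyanocobalamin: 0.96 mg/L × 2.88 L = 2.76 mg
glycerol: 20.7 g/L × 2.88 L = 59.62 g
beef extract: 11.8 g/L × 2.88 L = 33.98 g

L-proline 4.35 g; casamino acids 13.16 g; cyanocobalamin 2.76 mg; glycerol 59.62 g; beef extract 33.98 g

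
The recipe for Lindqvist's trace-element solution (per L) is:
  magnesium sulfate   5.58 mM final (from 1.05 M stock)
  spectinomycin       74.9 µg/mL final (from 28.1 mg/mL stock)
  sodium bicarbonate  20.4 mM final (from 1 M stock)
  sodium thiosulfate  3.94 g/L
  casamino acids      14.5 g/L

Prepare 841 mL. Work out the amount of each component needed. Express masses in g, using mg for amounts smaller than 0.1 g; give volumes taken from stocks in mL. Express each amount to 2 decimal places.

magnesium sulfate 4.47 mL; spectinomycin 2.24 mL; sodium bicarbonate 17.16 mL; sodium thiosulfate 3.31 g; casamino acids 12.19 g

Working volume: 841 mL = 0.841 L.
magnesium sulfate: V = C2·V2/C1 = 5.58 mM × 841 mL ÷ 1050 mM = 4.47 mL
spectinomycin: C1V1 = C2V2 → 74.9 µg/mL × 841 mL ÷ 28100 µg/mL = 2.24 mL
sodium bicarbonate: dilute stock: 20.4 mM × 841 mL ÷ 1000 mM = 17.16 mL
sodium thiosulfate: 3.94 g/L × 0.841 L = 3.31 g
casamino acids: 14.5 g/L × 0.841 L = 12.19 g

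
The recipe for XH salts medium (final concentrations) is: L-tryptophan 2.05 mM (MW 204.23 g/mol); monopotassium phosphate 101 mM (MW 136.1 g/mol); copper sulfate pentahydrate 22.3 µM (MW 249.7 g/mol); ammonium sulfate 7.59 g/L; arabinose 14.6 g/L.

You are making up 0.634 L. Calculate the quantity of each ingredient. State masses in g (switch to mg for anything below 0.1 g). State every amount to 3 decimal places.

L-tryptophan 0.265 g; monopotassium phosphate 8.715 g; copper sulfate pentahydrate 3.530 mg; ammonium sulfate 4.812 g; arabinose 9.256 g

Working volume: 0.634 L.
L-tryptophan: 2.05 mmol/L × 204.23 g/mol × 0.634 L ÷ 1000 = 0.265 g
monopotassium phosphate: 101 mmol/L × 136.1 g/mol × 0.634 L ÷ 1000 = 8.715 g
copper sulfate pentahydrate: 22.3 µmol/L × 249.7 g/mol × 0.634 L ÷ 1000 = 3.530 mg
ammonium sulfate: 7.59 g/L × 0.634 L = 4.812 g
arabinose: 14.6 g/L × 0.634 L = 9.256 g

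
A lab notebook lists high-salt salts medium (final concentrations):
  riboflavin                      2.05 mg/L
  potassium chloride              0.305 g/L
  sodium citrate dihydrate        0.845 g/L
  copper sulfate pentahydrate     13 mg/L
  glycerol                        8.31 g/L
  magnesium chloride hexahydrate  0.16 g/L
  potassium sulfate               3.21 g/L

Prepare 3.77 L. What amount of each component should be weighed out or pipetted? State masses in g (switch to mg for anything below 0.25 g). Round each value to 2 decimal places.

riboflavin 7.73 mg; potassium chloride 1.15 g; sodium citrate dihydrate 3.19 g; copper sulfate pentahydrate 49.01 mg; glycerol 31.33 g; magnesium chloride hexahydrate 0.60 g; potassium sulfate 12.10 g

Working volume: 3.77 L.
riboflavin: 2.05 mg/L × 3.77 L = 7.73 mg
potassium chloride: 0.305 g/L × 3.77 L = 1.15 g
sodium citrate dihydrate: 0.845 g/L × 3.77 L = 3.19 g
copper sulfate pentahydrate: 13 mg/L × 3.77 L = 49.01 mg
glycerol: 8.31 g/L × 3.77 L = 31.33 g
magnesium chloride hexahydrate: 0.16 g/L × 3.77 L = 0.60 g
potassium sulfate: 3.21 g/L × 3.77 L = 12.10 g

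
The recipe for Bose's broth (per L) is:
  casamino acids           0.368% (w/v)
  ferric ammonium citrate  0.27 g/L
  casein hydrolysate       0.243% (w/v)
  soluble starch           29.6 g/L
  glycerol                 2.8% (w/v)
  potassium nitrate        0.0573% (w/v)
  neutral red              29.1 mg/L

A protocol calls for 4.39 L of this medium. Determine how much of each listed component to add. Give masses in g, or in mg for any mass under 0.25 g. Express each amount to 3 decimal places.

Scale factor relative to 1 L: 4.39.
casamino acids: 0.368 g per 100 mL × 4390 mL ÷ 100 = 16.155 g
ferric ammonium citrate: 0.27 g/L × 4.39 L = 1.185 g
casein hydrolysate: 0.243 g per 100 mL × 4390 mL ÷ 100 = 10.668 g
soluble starch: 29.6 g/L × 4.39 L = 129.944 g
glycerol: 2.8 g per 100 mL × 4390 mL ÷ 100 = 122.920 g
potassium nitrate: 0.0573% w/v = 0.573 g/L → 0.573 × 4.39 L = 2.515 g
neutral red: 29.1 mg/L × 4.39 L = 127.749 mg

casamino acids 16.155 g; ferric ammonium citrate 1.185 g; casein hydrolysate 10.668 g; soluble starch 129.944 g; glycerol 122.920 g; potassium nitrate 2.515 g; neutral red 127.749 mg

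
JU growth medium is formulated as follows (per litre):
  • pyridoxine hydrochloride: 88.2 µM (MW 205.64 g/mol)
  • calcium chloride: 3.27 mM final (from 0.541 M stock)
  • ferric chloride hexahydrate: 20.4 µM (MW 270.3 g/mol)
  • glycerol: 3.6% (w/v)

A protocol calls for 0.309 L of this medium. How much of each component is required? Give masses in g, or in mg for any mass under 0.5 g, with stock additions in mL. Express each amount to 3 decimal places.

Working volume: 0.309 L.
pyridoxine hydrochloride: 88.2 µmol/L × 205.64 g/mol × 0.309 L ÷ 1000 = 5.604 mg
calcium chloride: V = C2·V2/C1 = 3.27 mM × 309 mL ÷ 541 mM = 1.868 mL
ferric chloride hexahydrate: 20.4 µmol/L × 270.3 g/mol × 0.309 L ÷ 1000 = 1.704 mg
glycerol: 3.6% w/v = 36 g/L → 36 × 0.309 L = 11.124 g

pyridoxine hydrochloride 5.604 mg; calcium chloride 1.868 mL; ferric chloride hexahydrate 1.704 mg; glycerol 11.124 g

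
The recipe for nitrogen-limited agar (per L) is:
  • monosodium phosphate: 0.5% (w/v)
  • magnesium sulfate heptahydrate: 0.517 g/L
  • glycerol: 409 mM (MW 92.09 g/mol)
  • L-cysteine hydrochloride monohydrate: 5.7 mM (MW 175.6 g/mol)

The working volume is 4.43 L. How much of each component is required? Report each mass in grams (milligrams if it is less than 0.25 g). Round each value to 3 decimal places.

monosodium phosphate 22.150 g; magnesium sulfate heptahydrate 2.290 g; glycerol 166.855 g; L-cysteine hydrochloride monohydrate 4.434 g

Scale factor relative to 1 L: 4.43.
monosodium phosphate: 0.5 g per 100 mL × 4430 mL ÷ 100 = 22.150 g
magnesium sulfate heptahydrate: 0.517 g/L × 4.43 L = 2.290 g
glycerol: 409 mmol/L × 92.09 g/mol × 4.43 L ÷ 1000 = 166.855 g
L-cysteine hydrochloride monohydrate: 5.7 mmol/L × 175.6 g/mol × 4.43 L ÷ 1000 = 4.434 g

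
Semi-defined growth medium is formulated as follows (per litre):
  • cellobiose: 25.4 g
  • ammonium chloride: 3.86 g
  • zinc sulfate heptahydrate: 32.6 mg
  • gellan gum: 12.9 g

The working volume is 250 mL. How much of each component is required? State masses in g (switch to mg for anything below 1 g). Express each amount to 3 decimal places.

Ratio of target to recipe volume: 250 / 1000 = 0.25.
cellobiose: 25.4 g × (250 mL / 1000 mL) = 6.350 g
ammonium chloride: 3.86 g × (250 mL / 1000 mL) = 0.965 g = 965.000 mg
zinc sulfate heptahydrate: 32.6 mg × (250 mL / 1000 mL) = 8.150 mg
gellan gum: 12.9 g × (250 mL / 1000 mL) = 3.225 g

cellobiose 6.350 g; ammonium chloride 965.000 mg; zinc sulfate heptahydrate 8.150 mg; gellan gum 3.225 g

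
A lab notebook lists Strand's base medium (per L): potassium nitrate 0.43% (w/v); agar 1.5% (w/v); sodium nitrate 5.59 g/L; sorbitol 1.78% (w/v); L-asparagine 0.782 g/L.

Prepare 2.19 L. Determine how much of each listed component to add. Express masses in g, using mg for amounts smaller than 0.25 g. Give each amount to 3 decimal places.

Working volume: 2.19 L.
potassium nitrate: 0.43 g per 100 mL × 2190 mL ÷ 100 = 9.417 g
agar: 1.5 g per 100 mL × 2190 mL ÷ 100 = 32.850 g
sodium nitrate: 5.59 g/L × 2.19 L = 12.242 g
sorbitol: 1.78 g per 100 mL × 2190 mL ÷ 100 = 38.982 g
L-asparagine: 0.782 g/L × 2.19 L = 1.713 g

potassium nitrate 9.417 g; agar 32.850 g; sodium nitrate 12.242 g; sorbitol 38.982 g; L-asparagine 1.713 g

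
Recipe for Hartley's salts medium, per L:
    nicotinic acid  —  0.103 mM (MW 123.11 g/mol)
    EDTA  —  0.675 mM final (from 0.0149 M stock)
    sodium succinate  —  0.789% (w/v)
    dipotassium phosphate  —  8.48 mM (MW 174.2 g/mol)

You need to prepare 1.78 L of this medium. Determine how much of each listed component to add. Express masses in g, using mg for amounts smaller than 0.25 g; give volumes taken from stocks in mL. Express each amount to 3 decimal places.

Scale factor relative to 1 L: 1.78.
nicotinic acid: 0.103 mmol/L × 123.11 mg/mmol × 1.78 L = 22.571 mg
EDTA: dilute stock: 0.675 mM × 1780 mL ÷ 14.9 mM = 80.638 mL
sodium succinate: 0.789 g per 100 mL × 1780 mL ÷ 100 = 14.044 g
dipotassium phosphate: 8.48 mmol/L × 174.2 g/mol × 1.78 L ÷ 1000 = 2.629 g

nicotinic acid 22.571 mg; EDTA 80.638 mL; sodium succinate 14.044 g; dipotassium phosphate 2.629 g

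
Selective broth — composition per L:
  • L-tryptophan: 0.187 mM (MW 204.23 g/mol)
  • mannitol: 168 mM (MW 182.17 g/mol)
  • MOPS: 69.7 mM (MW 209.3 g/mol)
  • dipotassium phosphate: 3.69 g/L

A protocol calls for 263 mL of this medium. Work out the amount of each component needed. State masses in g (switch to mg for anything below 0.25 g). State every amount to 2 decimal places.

L-tryptophan 10.04 mg; mannitol 8.05 g; MOPS 3.84 g; dipotassium phosphate 0.97 g

Scale factor relative to 1 L: 0.263.
L-tryptophan: 0.187 mmol/L × 204.23 mg/mmol × 0.263 L = 10.04 mg
mannitol: 168 mmol/L × 182.17 g/mol × 0.263 L ÷ 1000 = 8.05 g
MOPS: 69.7 mmol/L × 209.3 g/mol × 0.263 L ÷ 1000 = 3.84 g
dipotassium phosphate: 3.69 g/L × 0.263 L = 0.97 g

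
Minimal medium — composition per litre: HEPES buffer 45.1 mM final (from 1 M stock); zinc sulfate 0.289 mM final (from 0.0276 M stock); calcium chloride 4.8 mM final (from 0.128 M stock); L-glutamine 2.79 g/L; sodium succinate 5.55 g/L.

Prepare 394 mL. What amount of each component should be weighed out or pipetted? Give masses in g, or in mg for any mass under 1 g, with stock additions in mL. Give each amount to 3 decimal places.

HEPES buffer 17.769 mL; zinc sulfate 4.126 mL; calcium chloride 14.775 mL; L-glutamine 1.099 g; sodium succinate 2.187 g

Working volume: 394 mL = 0.394 L.
HEPES buffer: V = C2·V2/C1 = 45.1 mM × 394 mL ÷ 1000 mM = 17.769 mL
zinc sulfate: C1V1 = C2V2 → 0.289 mM × 394 mL ÷ 27.6 mM = 4.126 mL
calcium chloride: C1V1 = C2V2 → 4.8 mM × 394 mL ÷ 128 mM = 14.775 mL
L-glutamine: 2.79 g/L × 0.394 L = 1.099 g
sodium succinate: 5.55 g/L × 0.394 L = 2.187 g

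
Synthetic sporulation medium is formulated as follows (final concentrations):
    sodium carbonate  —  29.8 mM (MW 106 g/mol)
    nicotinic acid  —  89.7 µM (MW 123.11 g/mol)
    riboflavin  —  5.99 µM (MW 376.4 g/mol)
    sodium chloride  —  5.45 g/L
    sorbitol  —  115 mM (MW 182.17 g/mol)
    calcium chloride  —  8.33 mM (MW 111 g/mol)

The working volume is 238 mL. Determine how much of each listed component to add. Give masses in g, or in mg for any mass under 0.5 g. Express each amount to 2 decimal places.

Working volume: 238 mL = 0.238 L.
sodium carbonate: 29.8 mmol/L × 106 g/mol × 0.238 L ÷ 1000 = 0.75 g
nicotinic acid: 89.7 µmol/L × 123.11 g/mol × 0.238 L ÷ 1000 = 2.63 mg
riboflavin: 5.99 µmol/L × 376.4 g/mol × 0.238 L ÷ 1000 = 0.54 mg
sodium chloride: 5.45 g/L × 0.238 L = 1.30 g
sorbitol: 115 mmol/L × 182.17 g/mol × 0.238 L ÷ 1000 = 4.99 g
calcium chloride: 8.33 mmol/L × 111 mg/mmol × 0.238 L = 220.06 mg

sodium carbonate 0.75 g; nicotinic acid 2.63 mg; riboflavin 0.54 mg; sodium chloride 1.30 g; sorbitol 4.99 g; calcium chloride 220.06 mg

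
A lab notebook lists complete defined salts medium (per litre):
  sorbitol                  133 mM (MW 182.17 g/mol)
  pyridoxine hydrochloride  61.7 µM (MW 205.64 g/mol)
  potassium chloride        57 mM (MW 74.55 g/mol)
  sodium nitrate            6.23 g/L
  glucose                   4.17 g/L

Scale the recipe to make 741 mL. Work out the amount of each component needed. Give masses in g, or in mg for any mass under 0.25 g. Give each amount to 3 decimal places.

Scale factor relative to 1 L: 0.741.
sorbitol: 133 mmol/L × 182.17 g/mol × 0.741 L ÷ 1000 = 17.953 g
pyridoxine hydrochloride: 61.7 µmol/L × 205.64 g/mol × 0.741 L ÷ 1000 = 9.402 mg
potassium chloride: 57 mmol/L × 74.55 g/mol × 0.741 L ÷ 1000 = 3.149 g
sodium nitrate: 6.23 g/L × 0.741 L = 4.616 g
glucose: 4.17 g/L × 0.741 L = 3.090 g

sorbitol 17.953 g; pyridoxine hydrochloride 9.402 mg; potassium chloride 3.149 g; sodium nitrate 4.616 g; glucose 3.090 g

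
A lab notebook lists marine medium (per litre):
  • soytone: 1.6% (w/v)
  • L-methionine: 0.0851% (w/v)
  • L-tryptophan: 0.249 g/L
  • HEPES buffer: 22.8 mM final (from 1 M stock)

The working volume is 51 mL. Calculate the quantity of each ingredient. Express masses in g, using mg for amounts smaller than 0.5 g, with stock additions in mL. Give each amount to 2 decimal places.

soytone 0.82 g; L-methionine 43.40 mg; L-tryptophan 12.70 mg; HEPES buffer 1.16 mL

Scale factor relative to 1 L: 0.051.
soytone: 1.6% w/v = 16 g/L → 16 × 0.051 L = 0.82 g
L-methionine: 0.0851% w/v = 0.851 g/L → 0.851 × 0.051 L = 0.043401 g = 43.40 mg
L-tryptophan: 0.249 g/L × 0.051 L = 0.012699 g = 12.70 mg
HEPES buffer: V = C2·V2/C1 = 22.8 mM × 51 mL ÷ 1000 mM = 1.16 mL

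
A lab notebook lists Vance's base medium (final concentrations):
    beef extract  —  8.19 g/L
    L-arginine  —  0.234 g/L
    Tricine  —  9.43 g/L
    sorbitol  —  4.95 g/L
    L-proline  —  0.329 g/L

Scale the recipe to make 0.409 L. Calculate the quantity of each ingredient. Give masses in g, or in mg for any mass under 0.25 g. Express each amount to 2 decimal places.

Scale factor relative to 1 L: 0.409.
beef extract: 8.19 g/L × 0.409 L = 3.35 g
L-arginine: 0.234 g/L × 0.409 L = 0.095706 g = 95.71 mg
Tricine: 9.43 g/L × 0.409 L = 3.86 g
sorbitol: 4.95 g/L × 0.409 L = 2.02 g
L-proline: 0.329 g/L × 0.409 L = 0.134561 g = 134.56 mg

beef extract 3.35 g; L-arginine 95.71 mg; Tricine 3.86 g; sorbitol 2.02 g; L-proline 134.56 mg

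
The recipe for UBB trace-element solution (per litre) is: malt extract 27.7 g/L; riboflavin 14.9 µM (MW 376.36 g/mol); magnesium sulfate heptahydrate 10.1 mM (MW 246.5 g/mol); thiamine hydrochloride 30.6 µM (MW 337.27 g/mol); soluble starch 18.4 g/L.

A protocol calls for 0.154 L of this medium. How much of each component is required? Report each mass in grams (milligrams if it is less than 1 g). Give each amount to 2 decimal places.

malt extract 4.27 g; riboflavin 0.86 mg; magnesium sulfate heptahydrate 383.41 mg; thiamine hydrochloride 1.59 mg; soluble starch 2.83 g

Scale factor relative to 1 L: 0.154.
malt extract: 27.7 g/L × 0.154 L = 4.27 g
riboflavin: 14.9 µmol/L × 376.36 g/mol × 0.154 L ÷ 1000 = 0.86 mg
magnesium sulfate heptahydrate: 10.1 mmol/L × 246.5 mg/mmol × 0.154 L = 383.41 mg
thiamine hydrochloride: 30.6 µmol/L × 337.27 g/mol × 0.154 L ÷ 1000 = 1.59 mg
soluble starch: 18.4 g/L × 0.154 L = 2.83 g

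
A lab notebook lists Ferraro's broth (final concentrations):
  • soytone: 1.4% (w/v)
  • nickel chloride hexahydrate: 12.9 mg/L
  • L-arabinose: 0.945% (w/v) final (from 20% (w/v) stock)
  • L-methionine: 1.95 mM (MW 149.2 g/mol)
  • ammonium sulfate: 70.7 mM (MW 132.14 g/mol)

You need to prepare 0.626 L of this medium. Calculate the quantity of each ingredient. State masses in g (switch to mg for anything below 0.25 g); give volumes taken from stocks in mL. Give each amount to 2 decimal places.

Working volume: 0.626 L.
soytone: 1.4 g per 100 mL × 626 mL ÷ 100 = 8.76 g
nickel chloride hexahydrate: 12.9 mg/L × 0.626 L = 8.08 mg
L-arabinose: V = C2·V2/C1 = 0.945% ÷ 20% × 626 mL = 29.58 mL
L-methionine: 1.95 mmol/L × 149.2 mg/mmol × 0.626 L = 182.13 mg
ammonium sulfate: 70.7 mmol/L × 132.14 g/mol × 0.626 L ÷ 1000 = 5.85 g

soytone 8.76 g; nickel chloride hexahydrate 8.08 mg; L-arabinose 29.58 mL; L-methionine 182.13 mg; ammonium sulfate 5.85 g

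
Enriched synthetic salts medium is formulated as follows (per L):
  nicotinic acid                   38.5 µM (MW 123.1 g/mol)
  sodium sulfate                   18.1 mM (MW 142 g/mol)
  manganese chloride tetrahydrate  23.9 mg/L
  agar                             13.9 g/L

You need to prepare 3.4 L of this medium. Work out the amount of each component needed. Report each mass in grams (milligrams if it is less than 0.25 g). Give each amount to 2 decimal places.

nicotinic acid 16.11 mg; sodium sulfate 8.74 g; manganese chloride tetrahydrate 81.26 mg; agar 47.26 g

Scale factor relative to 1 L: 3.4.
nicotinic acid: 38.5 µmol/L × 123.1 g/mol × 3.4 L ÷ 1000 = 16.11 mg
sodium sulfate: 18.1 mmol/L × 142 g/mol × 3.4 L ÷ 1000 = 8.74 g
manganese chloride tetrahydrate: 23.9 mg/L × 3.4 L = 81.26 mg
agar: 13.9 g/L × 3.4 L = 47.26 g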